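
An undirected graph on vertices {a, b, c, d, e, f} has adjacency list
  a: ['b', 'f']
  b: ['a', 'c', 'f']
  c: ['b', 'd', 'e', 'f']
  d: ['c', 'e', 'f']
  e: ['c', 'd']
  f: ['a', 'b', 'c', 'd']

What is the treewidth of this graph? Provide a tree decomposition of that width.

The largest bag has 3 vertices, giving width 2; this decomposition certifies tw(G) ≤ 2. Conversely, {c, d, e} is a clique of size 3, and the vertices of any clique must share a bag in every tree decomposition; so some bag has ≥ 3 vertices and tw(G) ≥ 2. Combining the bounds, tw(G) = 2.

Treewidth 2.
One optimal decomposition is:
Bags: B1 = {b, c, f}  B2 = {c, d, f}  B3 = {a, b, f}  B4 = {c, d, e}
Tree: B1–B2, B1–B3, B2–B4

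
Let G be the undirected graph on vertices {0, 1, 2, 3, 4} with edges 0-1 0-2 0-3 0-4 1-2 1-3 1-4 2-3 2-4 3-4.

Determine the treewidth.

4

A width-4 tree decomposition is:
Bags: B1 = {0, 1, 2, 3, 4}
Tree: (single bag)
With just one bag of size 5, the width is 5 − 1 = 4, so tw(G) ≤ 4. For the lower bound, the 5 vertices {0, 1, 2, 3, 4} are pairwise adjacent, and any tree decomposition puts a clique entirely inside one bag — forcing width ≥ 4. Hence tw(G) = 4 exactly.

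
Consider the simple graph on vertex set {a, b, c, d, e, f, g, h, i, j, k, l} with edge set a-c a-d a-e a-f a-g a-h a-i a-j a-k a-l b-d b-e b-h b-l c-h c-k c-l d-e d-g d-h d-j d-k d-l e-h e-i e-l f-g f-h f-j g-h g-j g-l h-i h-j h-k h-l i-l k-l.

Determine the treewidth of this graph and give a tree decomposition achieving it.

Treewidth 4.
Bags: B1 = {a, d, e, h, l}  B2 = {a, d, g, h, l}  B3 = {a, d, g, h, j}  B4 = {a, d, h, k, l}  B5 = {a, e, h, i, l}  B6 = {a, c, h, k, l}  B7 = {a, f, g, h, j}  B8 = {b, d, e, h, l}
Tree: B1–B2, B2–B3, B2–B4, B1–B5, B4–B6, B3–B7, B1–B8

Each bag holds 5 vertices, so the decomposition has width 4, which upper-bounds the treewidth. Conversely, {a, d, g, h, j} is a clique of size 5, and the vertices of any clique must share a bag in every tree decomposition; so some bag has ≥ 5 vertices and tw(G) ≥ 4. The upper and lower bounds meet at 4, so that is the treewidth.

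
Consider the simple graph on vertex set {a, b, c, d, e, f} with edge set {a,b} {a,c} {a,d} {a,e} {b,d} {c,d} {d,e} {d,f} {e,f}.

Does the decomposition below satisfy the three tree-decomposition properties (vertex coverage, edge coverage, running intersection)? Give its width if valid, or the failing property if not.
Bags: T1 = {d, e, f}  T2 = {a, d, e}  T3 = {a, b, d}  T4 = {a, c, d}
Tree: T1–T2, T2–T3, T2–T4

Yes; width 2.

Checking the three conditions: (i) the bags cover all of {a, b, c, d, e, f}; (ii) for each edge, some bag contains both endpoints; (iii) the bags containing any fixed vertex form a subtree. All hold, so the decomposition is valid with width 3 − 1 = 2.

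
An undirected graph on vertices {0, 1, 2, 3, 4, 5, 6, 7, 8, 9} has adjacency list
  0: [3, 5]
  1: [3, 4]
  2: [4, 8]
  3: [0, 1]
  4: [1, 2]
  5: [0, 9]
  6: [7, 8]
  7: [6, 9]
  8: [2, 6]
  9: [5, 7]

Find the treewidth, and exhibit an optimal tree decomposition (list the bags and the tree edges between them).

Each bag holds 3 vertices, so the decomposition has width 2, which upper-bounds the treewidth. Since 5–9–7–6–8–2–4–1–3–0–5 is a cycle in G, G is not acyclic. Forests are exactly the graphs of treewidth ≤ 1, so tw(G) ≥ 2. The upper and lower bounds meet at 2, so that is the treewidth.

Treewidth 2.
One such decomposition:
Bags: B1 = {5, 7, 9}  B2 = {5, 6, 7}  B3 = {5, 6, 8}  B4 = {2, 5, 8}  B5 = {2, 4, 5}  B6 = {1, 4, 5}  B7 = {1, 3, 5}  B8 = {0, 3, 5}
Tree: B1–B2, B2–B3, B3–B4, B4–B5, B5–B6, B6–B7, B7–B8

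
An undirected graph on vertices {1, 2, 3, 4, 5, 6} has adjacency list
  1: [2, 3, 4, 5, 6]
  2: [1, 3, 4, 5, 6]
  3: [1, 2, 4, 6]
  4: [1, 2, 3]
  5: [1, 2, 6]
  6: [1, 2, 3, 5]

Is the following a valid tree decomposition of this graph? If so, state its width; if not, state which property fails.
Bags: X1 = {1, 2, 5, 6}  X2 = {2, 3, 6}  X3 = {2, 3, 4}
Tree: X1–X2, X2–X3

No — edge (1,3) lies in no bag.

A tree decomposition must satisfy three properties: every vertex lies in some bag; for every edge, both endpoints lie together in some bag; and for every vertex, the bags containing it form a connected subtree. Here edge (1,3) lies in no bag, so the decomposition is invalid.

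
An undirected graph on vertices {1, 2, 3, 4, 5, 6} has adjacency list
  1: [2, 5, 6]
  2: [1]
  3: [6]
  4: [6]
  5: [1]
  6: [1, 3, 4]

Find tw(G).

A width-1 tree decomposition is:
Bags: B1 = {4, 6}  B2 = {3, 6}  B3 = {1, 6}  B4 = {1, 5}  B5 = {1, 2}
Tree: B1–B2, B1–B3, B3–B4, B4–B5
Every bag has size at most 2, so the width is 2 − 1 = 1 and tw(G) ≤ 1. Any graph with an edge has treewidth ≥ 1, and G has the edge 4–6. The upper and lower bounds meet at 1, so that is the treewidth.

1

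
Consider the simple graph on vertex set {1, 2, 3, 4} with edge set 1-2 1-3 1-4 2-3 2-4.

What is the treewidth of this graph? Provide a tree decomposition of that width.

Treewidth 2.
One such decomposition:
Bags: B1 = {1, 2, 3}  B2 = {1, 2, 4}
Tree: B1–B2

Every bag has size at most 3, so the width is 3 − 1 = 2 and tw(G) ≤ 2. For the lower bound, the 3 vertices {1, 2, 3} are pairwise adjacent, and any tree decomposition puts a clique entirely inside one bag — forcing width ≥ 2. Combining the bounds, tw(G) = 2.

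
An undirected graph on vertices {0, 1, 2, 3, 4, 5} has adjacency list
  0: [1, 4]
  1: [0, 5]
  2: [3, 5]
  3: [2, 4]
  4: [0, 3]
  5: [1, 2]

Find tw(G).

A width-2 tree decomposition is:
Bags: B1 = {0, 1, 4}  B2 = {1, 3, 4}  B3 = {1, 2, 3}  B4 = {1, 2, 5}
Tree: B1–B2, B2–B3, B3–B4
The largest bag has 3 vertices, giving width 2; this decomposition certifies tw(G) ≤ 2. For the lower bound, G contains the cycle 1–0–4–3–2–5–1, so G is not a forest; only forests have treewidth ≤ 1, hence tw(G) ≥ 2. Therefore the treewidth is 2.

2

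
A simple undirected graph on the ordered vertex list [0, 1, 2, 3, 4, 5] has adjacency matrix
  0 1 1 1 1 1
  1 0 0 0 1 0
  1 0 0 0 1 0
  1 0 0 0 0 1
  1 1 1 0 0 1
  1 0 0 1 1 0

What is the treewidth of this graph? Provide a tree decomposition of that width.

Treewidth 2.
One such decomposition:
Bags: B1 = {0, 4, 5}  B2 = {0, 1, 4}  B3 = {0, 2, 4}  B4 = {0, 3, 5}
Tree: B1–B2, B1–B3, B1–B4

Every bag has size at most 3, so the width is 3 − 1 = 2 and tw(G) ≤ 2. Conversely, {0, 3, 5} is a clique of size 3, and the vertices of any clique must share a bag in every tree decomposition; so some bag has ≥ 3 vertices and tw(G) ≥ 2. The upper and lower bounds meet at 2, so that is the treewidth.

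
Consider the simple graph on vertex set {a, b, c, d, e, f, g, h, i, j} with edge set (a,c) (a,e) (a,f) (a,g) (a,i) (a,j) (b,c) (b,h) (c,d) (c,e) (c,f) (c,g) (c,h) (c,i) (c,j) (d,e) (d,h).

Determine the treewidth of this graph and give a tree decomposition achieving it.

Each bag holds 3 vertices, so the decomposition has width 2, which upper-bounds the treewidth. For the lower bound, the 3 vertices {c, d, e} are pairwise adjacent, and any tree decomposition puts a clique entirely inside one bag — forcing width ≥ 2. Combining the bounds, tw(G) = 2.

Treewidth 2.
One optimal decomposition is:
Bags: B1 = {a, c, f}  B2 = {a, c, e}  B3 = {a, c, g}  B4 = {a, c, j}  B5 = {c, d, e}  B6 = {a, c, i}  B7 = {c, d, h}  B8 = {b, c, h}
Tree: B1–B2, B1–B3, B1–B4, B2–B5, B3–B6, B5–B7, B7–B8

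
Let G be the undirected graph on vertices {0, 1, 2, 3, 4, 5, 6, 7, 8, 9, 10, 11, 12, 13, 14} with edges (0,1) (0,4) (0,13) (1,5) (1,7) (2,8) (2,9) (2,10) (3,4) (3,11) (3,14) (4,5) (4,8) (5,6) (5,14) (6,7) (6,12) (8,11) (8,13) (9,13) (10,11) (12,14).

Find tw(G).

A width-3 tree decomposition is:
Bags: B1 = {6, 7, 12, 14}  B2 = {5, 6, 7, 14}  B3 = {1, 5, 7, 14}  B4 = {1, 3, 5, 14}  B5 = {1, 3, 4, 5}  B6 = {0, 1, 3, 4}  B7 = {0, 3, 4, 11}  B8 = {0, 4, 8, 11}  B9 = {0, 8, 11, 13}  B10 = {8, 10, 11, 13}  B11 = {2, 8, 10, 13}  B12 = {2, 9, 10, 13}
Tree: B1–B2, B2–B3, B3–B4, B4–B5, B5–B6, B6–B7, B7–B8, B8–B9, B9–B10, B10–B11, B11–B12
Every bag has size at most 4, so the width is 4 − 1 = 3 and tw(G) ≤ 3. For the lower bound: the 4 vertex sets {6,7,12}, {14}, {5}, {0,1,3,4} are disjoint, each induces a connected subgraph, and every pair is joined by at least one edge of G. Contracting each set to a single vertex therefore yields K_{4} as a minor, and since treewidth is minor-monotone, tw(G) ≥ tw(K_{4}) = 3. Therefore the treewidth is 3.

3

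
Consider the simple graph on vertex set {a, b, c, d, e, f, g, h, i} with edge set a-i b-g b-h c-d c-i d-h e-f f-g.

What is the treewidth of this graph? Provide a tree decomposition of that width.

Each bag holds 2 vertices, so the decomposition has width 1, which upper-bounds the treewidth. G has an edge, so its treewidth is at least 1. Combining the bounds, tw(G) = 1.

Treewidth 1.
One such decomposition:
Bags: B1 = {e, f}  B2 = {f, g}  B3 = {b, g}  B4 = {b, h}  B5 = {d, h}  B6 = {c, d}  B7 = {c, i}  B8 = {a, i}
Tree: B1–B2, B2–B3, B3–B4, B4–B5, B5–B6, B6–B7, B7–B8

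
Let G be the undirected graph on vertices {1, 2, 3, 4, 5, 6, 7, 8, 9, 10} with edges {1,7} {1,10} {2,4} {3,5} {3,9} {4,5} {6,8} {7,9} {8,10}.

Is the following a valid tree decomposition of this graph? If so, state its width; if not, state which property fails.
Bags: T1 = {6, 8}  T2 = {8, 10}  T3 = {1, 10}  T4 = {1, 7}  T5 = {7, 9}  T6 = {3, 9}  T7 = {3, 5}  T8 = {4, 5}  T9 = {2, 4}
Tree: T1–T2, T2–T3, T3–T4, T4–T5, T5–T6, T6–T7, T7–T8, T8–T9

Yes; width 1.

Every vertex of G appears in some bag (union = {1, 2, 3, 4, 5, 6, 7, 8, 9, 10}); every edge is covered by a bag; and for each vertex v the set of bags containing v is connected in the bag tree. The decomposition is therefore valid. The largest bag has 2 vertices, so the width is 1.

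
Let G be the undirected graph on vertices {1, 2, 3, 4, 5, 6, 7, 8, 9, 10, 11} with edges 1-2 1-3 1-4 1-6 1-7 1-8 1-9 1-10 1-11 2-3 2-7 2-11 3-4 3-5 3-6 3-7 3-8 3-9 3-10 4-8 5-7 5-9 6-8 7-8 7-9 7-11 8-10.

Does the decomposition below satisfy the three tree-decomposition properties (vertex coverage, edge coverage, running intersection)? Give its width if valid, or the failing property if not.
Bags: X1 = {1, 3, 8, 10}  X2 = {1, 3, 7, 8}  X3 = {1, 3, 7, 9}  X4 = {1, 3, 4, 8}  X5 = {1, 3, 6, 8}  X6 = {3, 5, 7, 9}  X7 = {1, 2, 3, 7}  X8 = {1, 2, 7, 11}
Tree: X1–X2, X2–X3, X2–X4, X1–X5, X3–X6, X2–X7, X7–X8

Yes; width 3.

Checking the three conditions: (i) the bags cover all of {1, 2, 3, 4, 5, 6, 7, 8, 9, 10, 11}; (ii) for each edge, some bag contains both endpoints; (iii) the bags containing any fixed vertex form a subtree. All hold, so the decomposition is valid with width 4 − 1 = 3.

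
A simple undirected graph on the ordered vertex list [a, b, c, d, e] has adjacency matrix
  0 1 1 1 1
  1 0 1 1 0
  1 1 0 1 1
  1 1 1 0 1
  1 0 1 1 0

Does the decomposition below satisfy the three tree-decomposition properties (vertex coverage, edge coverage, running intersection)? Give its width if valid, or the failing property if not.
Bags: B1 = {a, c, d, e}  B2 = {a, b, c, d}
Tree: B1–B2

Yes; width 3.

Checking the three conditions: (i) the bags cover all of {a, b, c, d, e}; (ii) for each edge, some bag contains both endpoints; (iii) the bags containing any fixed vertex form a subtree. All hold, so the decomposition is valid with width 4 − 1 = 3.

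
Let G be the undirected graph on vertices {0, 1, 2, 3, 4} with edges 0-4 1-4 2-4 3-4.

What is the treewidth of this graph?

1

A width-1 tree decomposition is:
Bags: B1 = {0, 4}  B2 = {2, 4}  B3 = {3, 4}  B4 = {1, 4}
Tree: B1–B2, B1–B3, B1–B4
Every bag has size at most 2, so the width is 2 − 1 = 1 and tw(G) ≤ 1. Any graph with an edge has treewidth ≥ 1, and G has the edge 4–0. Hence tw(G) = 1 exactly.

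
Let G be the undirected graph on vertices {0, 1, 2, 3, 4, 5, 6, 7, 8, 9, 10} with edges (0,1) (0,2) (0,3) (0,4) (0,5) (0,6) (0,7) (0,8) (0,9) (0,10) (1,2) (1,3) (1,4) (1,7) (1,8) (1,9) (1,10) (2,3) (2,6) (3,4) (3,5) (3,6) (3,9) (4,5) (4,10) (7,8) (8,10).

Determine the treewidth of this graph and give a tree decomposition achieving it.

Treewidth 3.
One such decomposition:
Bags: B1 = {0, 1, 3, 4}  B2 = {0, 1, 2, 3}  B3 = {0, 1, 3, 9}  B4 = {0, 1, 4, 10}  B5 = {0, 1, 8, 10}  B6 = {0, 2, 3, 6}  B7 = {0, 1, 7, 8}  B8 = {0, 3, 4, 5}
Tree: B1–B2, B1–B3, B1–B4, B4–B5, B2–B6, B5–B7, B1–B8

Every bag has size at most 4, so the width is 4 − 1 = 3 and tw(G) ≤ 3. On the other hand G contains the 4-clique {0, 1, 8, 10}. A clique must lie in a single bag of any decomposition, so no decomposition can have width below 3. Therefore the treewidth is 3.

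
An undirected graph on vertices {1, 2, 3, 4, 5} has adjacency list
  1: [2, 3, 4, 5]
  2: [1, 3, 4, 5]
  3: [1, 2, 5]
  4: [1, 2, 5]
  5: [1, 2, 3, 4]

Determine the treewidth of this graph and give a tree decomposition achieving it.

Each bag holds 4 vertices, so the decomposition has width 3, which upper-bounds the treewidth. On the other hand G contains the 4-clique {1, 2, 3, 5}. A clique must lie in a single bag of any decomposition, so no decomposition can have width below 3. Hence tw(G) = 3 exactly.

Treewidth 3.
One such decomposition:
Bags: B1 = {1, 2, 4, 5}  B2 = {1, 2, 3, 5}
Tree: B1–B2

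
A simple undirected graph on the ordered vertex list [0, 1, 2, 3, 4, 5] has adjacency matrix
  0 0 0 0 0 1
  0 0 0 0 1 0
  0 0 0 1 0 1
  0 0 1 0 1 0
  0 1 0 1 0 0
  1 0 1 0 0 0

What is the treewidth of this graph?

A width-1 tree decomposition is:
Bags: B1 = {0, 5}  B2 = {2, 5}  B3 = {2, 3}  B4 = {3, 4}  B5 = {1, 4}
Tree: B1–B2, B2–B3, B3–B4, B4–B5
Each bag holds 2 vertices, so the decomposition has width 1, which upper-bounds the treewidth. Since G has at least one edge (e.g. 0–5), it is not an edgeless graph, so tw(G) ≥ 1. The upper and lower bounds meet at 1, so that is the treewidth.

1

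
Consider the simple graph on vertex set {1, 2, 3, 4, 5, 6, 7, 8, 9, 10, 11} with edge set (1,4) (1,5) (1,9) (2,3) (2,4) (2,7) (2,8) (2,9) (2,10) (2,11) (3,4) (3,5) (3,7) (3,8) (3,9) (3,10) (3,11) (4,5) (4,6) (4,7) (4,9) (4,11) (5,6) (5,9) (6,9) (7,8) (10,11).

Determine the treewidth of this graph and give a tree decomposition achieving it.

The largest bag has 4 vertices, giving width 3; this decomposition certifies tw(G) ≤ 3. Conversely, {1, 4, 5, 9} is a clique of size 4, and the vertices of any clique must share a bag in every tree decomposition; so some bag has ≥ 4 vertices and tw(G) ≥ 3. Combining the bounds, tw(G) = 3.

Treewidth 3.
Bags: B1 = {2, 3, 4, 9}  B2 = {3, 4, 5, 9}  B3 = {1, 4, 5, 9}  B4 = {2, 3, 4, 11}  B5 = {2, 3, 10, 11}  B6 = {2, 3, 4, 7}  B7 = {4, 5, 6, 9}  B8 = {2, 3, 7, 8}
Tree: B1–B2, B2–B3, B1–B4, B4–B5, B1–B6, B2–B7, B6–B8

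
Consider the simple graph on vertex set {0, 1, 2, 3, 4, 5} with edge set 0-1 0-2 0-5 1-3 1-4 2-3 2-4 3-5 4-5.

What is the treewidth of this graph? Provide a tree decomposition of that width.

Each bag holds 4 vertices, so the decomposition has width 3, which upper-bounds the treewidth. For the lower bound: the 4 vertex sets {2,4}, {0,1}, {3}, {5} are disjoint, each induces a connected subgraph, and every pair is joined by at least one edge of G. Contracting each set to a single vertex therefore yields K_{4} as a minor, and since treewidth is minor-monotone, tw(G) ≥ tw(K_{4}) = 3. The upper and lower bounds meet at 3, so that is the treewidth.

Treewidth 3.
One such decomposition:
Bags: B1 = {0, 2, 3, 4}  B2 = {0, 1, 3, 4}  B3 = {0, 3, 4, 5}
Tree: B1–B2, B2–B3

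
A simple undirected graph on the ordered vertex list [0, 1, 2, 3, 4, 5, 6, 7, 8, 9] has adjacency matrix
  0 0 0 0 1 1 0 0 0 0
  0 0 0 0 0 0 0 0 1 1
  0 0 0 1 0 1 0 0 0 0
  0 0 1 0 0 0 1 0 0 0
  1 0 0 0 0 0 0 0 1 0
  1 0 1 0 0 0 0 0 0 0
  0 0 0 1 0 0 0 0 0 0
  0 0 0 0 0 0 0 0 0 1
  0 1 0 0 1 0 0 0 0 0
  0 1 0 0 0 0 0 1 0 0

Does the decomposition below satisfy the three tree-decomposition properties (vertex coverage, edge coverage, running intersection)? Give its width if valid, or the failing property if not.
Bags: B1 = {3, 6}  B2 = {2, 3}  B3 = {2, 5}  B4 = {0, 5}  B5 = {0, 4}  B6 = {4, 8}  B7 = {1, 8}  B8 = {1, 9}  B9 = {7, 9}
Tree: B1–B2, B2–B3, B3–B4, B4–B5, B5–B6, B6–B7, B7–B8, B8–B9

Yes; width 1.

Vertex coverage: the bags together contain {0, 1, 2, 3, 4, 5, 6, 7, 8, 9}, the full vertex set. Edge coverage: each edge of G has both endpoints in at least one bag. Running intersection: for every vertex, the bags containing it form a connected subtree. All three properties hold, so this is a valid tree decomposition of width max|bag| − 1 = 1, and hence tw(G) ≤ 1.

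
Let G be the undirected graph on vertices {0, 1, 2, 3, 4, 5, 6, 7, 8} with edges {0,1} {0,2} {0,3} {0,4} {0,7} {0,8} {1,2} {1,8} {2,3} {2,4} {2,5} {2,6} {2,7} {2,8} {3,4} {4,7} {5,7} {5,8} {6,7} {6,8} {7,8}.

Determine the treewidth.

3

A width-3 tree decomposition is:
Bags: B1 = {0, 2, 7, 8}  B2 = {0, 2, 4, 7}  B3 = {2, 5, 7, 8}  B4 = {0, 2, 3, 4}  B5 = {2, 6, 7, 8}  B6 = {0, 1, 2, 8}
Tree: B1–B2, B1–B3, B2–B4, B1–B5, B1–B6
Every bag has size at most 4, so the width is 4 − 1 = 3 and tw(G) ≤ 3. Conversely, {0, 1, 2, 8} is a clique of size 4, and the vertices of any clique must share a bag in every tree decomposition; so some bag has ≥ 4 vertices and tw(G) ≥ 3. Combining the bounds, tw(G) = 3.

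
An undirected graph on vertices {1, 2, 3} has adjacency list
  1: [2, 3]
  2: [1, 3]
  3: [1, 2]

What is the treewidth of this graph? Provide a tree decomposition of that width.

Treewidth 2.
One such decomposition:
Bags: B1 = {1, 2, 3}
Tree: (single bag)

With just one bag of size 3, the width is 3 − 1 = 2, so tw(G) ≤ 2. On the other hand G contains the 3-clique {1, 2, 3}. A clique must lie in a single bag of any decomposition, so no decomposition can have width below 2. The upper and lower bounds meet at 2, so that is the treewidth.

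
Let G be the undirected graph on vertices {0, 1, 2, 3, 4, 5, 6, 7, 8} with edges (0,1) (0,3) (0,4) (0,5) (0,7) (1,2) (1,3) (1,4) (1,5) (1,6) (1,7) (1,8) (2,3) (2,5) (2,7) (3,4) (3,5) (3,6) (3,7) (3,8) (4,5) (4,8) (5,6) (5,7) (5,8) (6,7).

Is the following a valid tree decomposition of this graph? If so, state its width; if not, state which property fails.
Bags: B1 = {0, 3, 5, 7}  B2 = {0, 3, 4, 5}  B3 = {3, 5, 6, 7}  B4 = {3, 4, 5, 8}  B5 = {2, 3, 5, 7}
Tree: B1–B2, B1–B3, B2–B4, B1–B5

No — vertex 1 appears in no bag.

A tree decomposition must satisfy three properties: every vertex lies in some bag; for every edge, both endpoints lie together in some bag; and for every vertex, the bags containing it form a connected subtree. Here vertex 1 appears in no bag, so the decomposition is invalid.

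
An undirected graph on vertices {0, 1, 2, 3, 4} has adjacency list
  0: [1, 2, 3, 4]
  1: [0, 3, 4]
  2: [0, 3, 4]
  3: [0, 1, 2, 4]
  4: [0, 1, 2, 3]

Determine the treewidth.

A width-3 tree decomposition is:
Bags: B1 = {0, 2, 3, 4}  B2 = {0, 1, 3, 4}
Tree: B1–B2
Every bag has size at most 4, so the width is 4 − 1 = 3 and tw(G) ≤ 3. For the lower bound, the 4 vertices {0, 1, 3, 4} are pairwise adjacent, and any tree decomposition puts a clique entirely inside one bag — forcing width ≥ 3. The upper and lower bounds meet at 3, so that is the treewidth.

3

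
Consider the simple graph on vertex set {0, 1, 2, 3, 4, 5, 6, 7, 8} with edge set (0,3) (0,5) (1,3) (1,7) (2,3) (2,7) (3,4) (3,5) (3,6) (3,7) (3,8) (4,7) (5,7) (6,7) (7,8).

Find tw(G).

A width-2 tree decomposition is:
Bags: B1 = {3, 5, 7}  B2 = {0, 3, 5}  B3 = {1, 3, 7}  B4 = {3, 4, 7}  B5 = {3, 7, 8}  B6 = {3, 6, 7}  B7 = {2, 3, 7}
Tree: B1–B2, B1–B3, B3–B4, B4–B5, B4–B6, B5–B7
Every bag has size at most 3, so the width is 3 − 1 = 2 and tw(G) ≤ 2. Conversely, {0, 3, 5} is a clique of size 3, and the vertices of any clique must share a bag in every tree decomposition; so some bag has ≥ 3 vertices and tw(G) ≥ 2. Therefore the treewidth is 2.

2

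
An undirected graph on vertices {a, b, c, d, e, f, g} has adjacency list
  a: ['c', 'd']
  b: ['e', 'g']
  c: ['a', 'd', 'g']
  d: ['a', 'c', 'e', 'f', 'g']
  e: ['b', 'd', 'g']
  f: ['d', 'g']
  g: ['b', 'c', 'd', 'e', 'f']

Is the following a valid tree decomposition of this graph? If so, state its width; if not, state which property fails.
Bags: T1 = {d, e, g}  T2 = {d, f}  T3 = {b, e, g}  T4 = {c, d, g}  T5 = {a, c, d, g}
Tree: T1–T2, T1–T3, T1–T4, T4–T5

No — edge (g,f) lies in no bag.

A tree decomposition must satisfy three properties: every vertex lies in some bag; for every edge, both endpoints lie together in some bag; and for every vertex, the bags containing it form a connected subtree. Here edge (g,f) lies in no bag, so the decomposition is invalid.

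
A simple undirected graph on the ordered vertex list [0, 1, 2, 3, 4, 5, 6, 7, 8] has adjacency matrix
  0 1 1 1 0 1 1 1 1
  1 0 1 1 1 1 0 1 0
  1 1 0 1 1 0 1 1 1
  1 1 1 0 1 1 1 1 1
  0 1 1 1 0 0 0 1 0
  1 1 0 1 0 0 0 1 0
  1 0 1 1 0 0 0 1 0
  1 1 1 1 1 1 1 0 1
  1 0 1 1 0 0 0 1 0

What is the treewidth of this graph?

4

A width-4 tree decomposition is:
Bags: B1 = {1, 2, 3, 4, 7}  B2 = {0, 1, 2, 3, 7}  B3 = {0, 2, 3, 7, 8}  B4 = {0, 2, 3, 6, 7}  B5 = {0, 1, 3, 5, 7}
Tree: B1–B2, B2–B3, B2–B4, B2–B5
The largest bag has 5 vertices, giving width 4; this decomposition certifies tw(G) ≤ 4. On the other hand G contains the 5-clique {0, 2, 3, 7, 8}. A clique must lie in a single bag of any decomposition, so no decomposition can have width below 4. Combining the bounds, tw(G) = 4.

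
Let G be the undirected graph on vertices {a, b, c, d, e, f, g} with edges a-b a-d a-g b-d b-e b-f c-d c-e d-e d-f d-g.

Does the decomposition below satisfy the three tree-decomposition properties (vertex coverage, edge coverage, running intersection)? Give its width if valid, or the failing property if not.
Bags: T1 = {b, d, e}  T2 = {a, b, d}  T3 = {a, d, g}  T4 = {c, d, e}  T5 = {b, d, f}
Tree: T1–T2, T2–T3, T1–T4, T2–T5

Vertex coverage: the bags together contain {a, b, c, d, e, f, g}, the full vertex set. Edge coverage: each edge of G has both endpoints in at least one bag. Running intersection: for every vertex, the bags containing it form a connected subtree. All three properties hold, so this is a valid tree decomposition of width max|bag| − 1 = 2, and hence tw(G) ≤ 2.

Yes; width 2.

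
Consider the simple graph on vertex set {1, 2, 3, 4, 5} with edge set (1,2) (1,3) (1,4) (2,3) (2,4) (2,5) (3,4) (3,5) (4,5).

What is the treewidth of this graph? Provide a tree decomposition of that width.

The largest bag has 4 vertices, giving width 3; this decomposition certifies tw(G) ≤ 3. For the lower bound, the 4 vertices {1, 2, 3, 4} are pairwise adjacent, and any tree decomposition puts a clique entirely inside one bag — forcing width ≥ 3. The upper and lower bounds meet at 3, so that is the treewidth.

Treewidth 3.
Bags: B1 = {2, 3, 4, 5}  B2 = {1, 2, 3, 4}
Tree: B1–B2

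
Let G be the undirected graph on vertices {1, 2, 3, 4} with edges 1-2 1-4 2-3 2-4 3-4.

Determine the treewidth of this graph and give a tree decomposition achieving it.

Every bag has size at most 3, so the width is 3 − 1 = 2 and tw(G) ≤ 2. For the lower bound, the 3 vertices {1, 2, 4} are pairwise adjacent, and any tree decomposition puts a clique entirely inside one bag — forcing width ≥ 2. The upper and lower bounds meet at 2, so that is the treewidth.

Treewidth 2.
Bags: B1 = {2, 3, 4}  B2 = {1, 2, 4}
Tree: B1–B2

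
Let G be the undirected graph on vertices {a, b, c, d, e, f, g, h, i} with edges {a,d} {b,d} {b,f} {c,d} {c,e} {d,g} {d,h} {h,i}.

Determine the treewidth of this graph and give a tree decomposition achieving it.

Treewidth 1.
One optimal decomposition is:
Bags: B1 = {b, d}  B2 = {b, f}  B3 = {d, h}  B4 = {a, d}  B5 = {c, d}  B6 = {d, g}  B7 = {c, e}  B8 = {h, i}
Tree: B1–B2, B1–B3, B3–B4, B4–B5, B1–B6, B5–B7, B3–B8

Every bag has size at most 2, so the width is 2 − 1 = 1 and tw(G) ≤ 1. Any graph with an edge has treewidth ≥ 1, and G has the edge b–d. The upper and lower bounds meet at 1, so that is the treewidth.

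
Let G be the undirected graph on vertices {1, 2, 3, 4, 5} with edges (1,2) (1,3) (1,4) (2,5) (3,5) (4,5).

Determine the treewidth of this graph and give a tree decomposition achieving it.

Each bag holds 3 vertices, so the decomposition has width 2, which upper-bounds the treewidth. The edges 1–2–5–3–1 form a cycle, so G is not a tree and its treewidth is at least 2. The upper and lower bounds meet at 2, so that is the treewidth.

Treewidth 2.
One optimal decomposition is:
Bags: B1 = {1, 2, 5}  B2 = {1, 3, 5}  B3 = {1, 4, 5}
Tree: B1–B2, B2–B3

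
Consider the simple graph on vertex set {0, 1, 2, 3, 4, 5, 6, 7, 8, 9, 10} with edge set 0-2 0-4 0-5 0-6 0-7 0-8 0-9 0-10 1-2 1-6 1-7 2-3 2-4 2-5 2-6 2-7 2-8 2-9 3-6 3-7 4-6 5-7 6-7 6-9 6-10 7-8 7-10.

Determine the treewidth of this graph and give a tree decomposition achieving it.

Treewidth 3.
One optimal decomposition is:
Bags: B1 = {0, 2, 6, 7}  B2 = {0, 2, 4, 6}  B3 = {0, 6, 7, 10}  B4 = {0, 2, 5, 7}  B5 = {0, 2, 7, 8}  B6 = {0, 2, 6, 9}  B7 = {2, 3, 6, 7}  B8 = {1, 2, 6, 7}
Tree: B1–B2, B1–B3, B1–B4, B4–B5, B2–B6, B1–B7, B7–B8

Each bag holds 4 vertices, so the decomposition has width 3, which upper-bounds the treewidth. For the lower bound, the 4 vertices {0, 2, 7, 8} are pairwise adjacent, and any tree decomposition puts a clique entirely inside one bag — forcing width ≥ 3. Therefore the treewidth is 3.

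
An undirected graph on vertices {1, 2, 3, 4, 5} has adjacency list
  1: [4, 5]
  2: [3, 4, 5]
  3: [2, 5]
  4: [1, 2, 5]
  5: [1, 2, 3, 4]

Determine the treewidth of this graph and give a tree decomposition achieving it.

Treewidth 2.
Bags: B1 = {2, 4, 5}  B2 = {1, 4, 5}  B3 = {2, 3, 5}
Tree: B1–B2, B1–B3

Every bag has size at most 3, so the width is 3 − 1 = 2 and tw(G) ≤ 2. For the lower bound, the 3 vertices {1, 4, 5} are pairwise adjacent, and any tree decomposition puts a clique entirely inside one bag — forcing width ≥ 2. Therefore the treewidth is 2.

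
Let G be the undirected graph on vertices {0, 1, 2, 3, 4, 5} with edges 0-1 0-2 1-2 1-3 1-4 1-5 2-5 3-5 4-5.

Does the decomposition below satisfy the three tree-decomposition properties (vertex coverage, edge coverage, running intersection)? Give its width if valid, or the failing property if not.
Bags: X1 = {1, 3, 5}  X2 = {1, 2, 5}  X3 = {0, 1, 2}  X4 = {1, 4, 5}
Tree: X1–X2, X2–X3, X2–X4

Yes; width 2.

Vertex coverage: the bags together contain {0, 1, 2, 3, 4, 5}, the full vertex set. Edge coverage: each edge of G has both endpoints in at least one bag. Running intersection: for every vertex, the bags containing it form a connected subtree. All three properties hold, so this is a valid tree decomposition of width max|bag| − 1 = 2, and hence tw(G) ≤ 2.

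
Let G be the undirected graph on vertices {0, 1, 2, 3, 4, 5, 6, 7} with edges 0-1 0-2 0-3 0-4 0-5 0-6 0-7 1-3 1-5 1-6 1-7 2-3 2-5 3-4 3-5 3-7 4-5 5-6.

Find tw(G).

A width-3 tree decomposition is:
Bags: B1 = {0, 3, 4, 5}  B2 = {0, 1, 3, 5}  B3 = {0, 1, 3, 7}  B4 = {0, 1, 5, 6}  B5 = {0, 2, 3, 5}
Tree: B1–B2, B2–B3, B2–B4, B2–B5
Each bag holds 4 vertices, so the decomposition has width 3, which upper-bounds the treewidth. On the other hand G contains the 4-clique {0, 1, 3, 5}. A clique must lie in a single bag of any decomposition, so no decomposition can have width below 3. Combining the bounds, tw(G) = 3.

3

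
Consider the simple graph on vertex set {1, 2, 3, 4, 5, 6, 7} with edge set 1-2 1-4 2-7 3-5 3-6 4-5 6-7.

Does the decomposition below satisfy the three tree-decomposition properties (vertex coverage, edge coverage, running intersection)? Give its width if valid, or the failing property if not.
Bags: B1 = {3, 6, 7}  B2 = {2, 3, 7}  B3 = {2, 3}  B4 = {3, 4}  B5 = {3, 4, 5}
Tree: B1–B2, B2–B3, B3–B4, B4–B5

A tree decomposition must satisfy three properties: every vertex lies in some bag; for every edge, both endpoints lie together in some bag; and for every vertex, the bags containing it form a connected subtree. Here vertex 1 appears in no bag, so the decomposition is invalid.

No — vertex 1 appears in no bag.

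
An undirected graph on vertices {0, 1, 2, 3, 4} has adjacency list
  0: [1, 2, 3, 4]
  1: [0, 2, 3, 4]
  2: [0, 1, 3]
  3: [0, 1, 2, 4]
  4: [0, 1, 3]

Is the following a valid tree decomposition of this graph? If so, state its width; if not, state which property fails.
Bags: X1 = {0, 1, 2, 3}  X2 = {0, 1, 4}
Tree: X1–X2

No — edge (3,4) lies in no bag.

A tree decomposition must satisfy three properties: every vertex lies in some bag; for every edge, both endpoints lie together in some bag; and for every vertex, the bags containing it form a connected subtree. Here edge (3,4) lies in no bag, so the decomposition is invalid.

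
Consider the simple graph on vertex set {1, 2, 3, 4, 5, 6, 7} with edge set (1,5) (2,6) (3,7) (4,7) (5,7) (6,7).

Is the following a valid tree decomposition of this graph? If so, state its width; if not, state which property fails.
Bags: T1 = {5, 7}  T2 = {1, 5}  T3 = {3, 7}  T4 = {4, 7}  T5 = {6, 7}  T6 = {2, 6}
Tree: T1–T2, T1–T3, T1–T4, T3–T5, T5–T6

Yes; width 1.

Every vertex of G appears in some bag (union = {1, 2, 3, 4, 5, 6, 7}); every edge is covered by a bag; and for each vertex v the set of bags containing v is connected in the bag tree. The decomposition is therefore valid. The largest bag has 2 vertices, so the width is 1.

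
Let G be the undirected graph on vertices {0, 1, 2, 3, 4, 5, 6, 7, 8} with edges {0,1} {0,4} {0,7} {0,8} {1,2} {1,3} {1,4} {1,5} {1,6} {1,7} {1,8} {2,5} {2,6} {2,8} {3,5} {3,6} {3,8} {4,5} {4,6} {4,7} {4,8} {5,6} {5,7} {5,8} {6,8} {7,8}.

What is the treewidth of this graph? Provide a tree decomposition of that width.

The largest bag has 5 vertices, giving width 4; this decomposition certifies tw(G) ≤ 4. For the lower bound, the 5 vertices {0, 1, 4, 7, 8} are pairwise adjacent, and any tree decomposition puts a clique entirely inside one bag — forcing width ≥ 4. Therefore the treewidth is 4.

Treewidth 4.
One optimal decomposition is:
Bags: B1 = {1, 4, 5, 7, 8}  B2 = {1, 4, 5, 6, 8}  B3 = {0, 1, 4, 7, 8}  B4 = {1, 2, 5, 6, 8}  B5 = {1, 3, 5, 6, 8}
Tree: B1–B2, B1–B3, B2–B4, B4–B5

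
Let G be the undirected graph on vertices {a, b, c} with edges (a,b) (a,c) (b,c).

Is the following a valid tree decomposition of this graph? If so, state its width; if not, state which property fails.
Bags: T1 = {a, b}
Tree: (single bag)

No — vertex c appears in no bag.

A tree decomposition must satisfy three properties: every vertex lies in some bag; for every edge, both endpoints lie together in some bag; and for every vertex, the bags containing it form a connected subtree. Here vertex c appears in no bag, so the decomposition is invalid.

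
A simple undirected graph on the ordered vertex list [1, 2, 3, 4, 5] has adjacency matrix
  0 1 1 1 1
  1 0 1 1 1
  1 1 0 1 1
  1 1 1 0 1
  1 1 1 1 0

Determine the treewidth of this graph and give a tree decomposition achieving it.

Treewidth 4.
One such decomposition:
Bags: B1 = {1, 2, 3, 4, 5}
Tree: (single bag)

A single bag containing all 5 vertices is trivially a valid decomposition of width 4. Conversely, {1, 2, 3, 4, 5} is a clique of size 5, and the vertices of any clique must share a bag in every tree decomposition; so some bag has ≥ 5 vertices and tw(G) ≥ 4. The upper and lower bounds meet at 4, so that is the treewidth.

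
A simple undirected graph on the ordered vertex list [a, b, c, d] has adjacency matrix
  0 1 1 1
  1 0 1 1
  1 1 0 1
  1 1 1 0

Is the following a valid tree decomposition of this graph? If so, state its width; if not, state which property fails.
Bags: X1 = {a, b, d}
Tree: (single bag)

A tree decomposition must satisfy three properties: every vertex lies in some bag; for every edge, both endpoints lie together in some bag; and for every vertex, the bags containing it form a connected subtree. Here vertex c appears in no bag, so the decomposition is invalid.

No — vertex c appears in no bag.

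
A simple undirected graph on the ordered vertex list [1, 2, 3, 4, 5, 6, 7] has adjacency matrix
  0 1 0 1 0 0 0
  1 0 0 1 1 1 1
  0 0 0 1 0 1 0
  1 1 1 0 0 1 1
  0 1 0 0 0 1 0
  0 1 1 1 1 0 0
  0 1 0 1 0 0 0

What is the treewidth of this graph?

2

A width-2 tree decomposition is:
Bags: B1 = {1, 2, 4}  B2 = {2, 4, 6}  B3 = {3, 4, 6}  B4 = {2, 5, 6}  B5 = {2, 4, 7}
Tree: B1–B2, B2–B3, B2–B4, B2–B5
The largest bag has 3 vertices, giving width 2; this decomposition certifies tw(G) ≤ 2. For the lower bound, the 3 vertices {1, 2, 4} are pairwise adjacent, and any tree decomposition puts a clique entirely inside one bag — forcing width ≥ 2. Hence tw(G) = 2 exactly.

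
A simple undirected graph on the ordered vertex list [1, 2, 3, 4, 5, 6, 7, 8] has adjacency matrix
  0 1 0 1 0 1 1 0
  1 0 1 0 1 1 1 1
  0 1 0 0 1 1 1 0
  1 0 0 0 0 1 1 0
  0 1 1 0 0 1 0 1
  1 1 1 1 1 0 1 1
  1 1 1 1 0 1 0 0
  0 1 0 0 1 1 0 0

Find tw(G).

3

A width-3 tree decomposition is:
Bags: B1 = {2, 3, 6, 7}  B2 = {1, 2, 6, 7}  B3 = {2, 3, 5, 6}  B4 = {2, 5, 6, 8}  B5 = {1, 4, 6, 7}
Tree: B1–B2, B1–B3, B3–B4, B2–B5
Every bag has size at most 4, so the width is 4 − 1 = 3 and tw(G) ≤ 3. Conversely, {2, 5, 6, 8} is a clique of size 4, and the vertices of any clique must share a bag in every tree decomposition; so some bag has ≥ 4 vertices and tw(G) ≥ 3. Hence tw(G) = 3 exactly.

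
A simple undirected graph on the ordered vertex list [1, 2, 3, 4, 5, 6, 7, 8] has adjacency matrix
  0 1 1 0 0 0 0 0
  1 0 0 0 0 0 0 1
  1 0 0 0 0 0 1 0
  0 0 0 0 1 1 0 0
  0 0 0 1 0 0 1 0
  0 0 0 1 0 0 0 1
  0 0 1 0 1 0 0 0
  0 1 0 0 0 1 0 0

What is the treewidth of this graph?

A width-2 tree decomposition is:
Bags: B1 = {1, 2, 3}  B2 = {2, 3, 8}  B3 = {3, 6, 8}  B4 = {3, 4, 6}  B5 = {3, 4, 5}  B6 = {3, 5, 7}
Tree: B1–B2, B2–B3, B3–B4, B4–B5, B5–B6
The largest bag has 3 vertices, giving width 2; this decomposition certifies tw(G) ≤ 2. For the lower bound, G contains the cycle 3–1–2–8–6–4–5–7–3, so G is not a forest; only forests have treewidth ≤ 1, hence tw(G) ≥ 2. The upper and lower bounds meet at 2, so that is the treewidth.

2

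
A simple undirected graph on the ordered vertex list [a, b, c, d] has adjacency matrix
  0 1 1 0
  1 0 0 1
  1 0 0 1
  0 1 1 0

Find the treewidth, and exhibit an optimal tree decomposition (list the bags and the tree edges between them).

Every bag has size at most 3, so the width is 3 − 1 = 2 and tw(G) ≤ 2. The edges d–c–a–b–d form a cycle, so G is not a tree and its treewidth is at least 2. The upper and lower bounds meet at 2, so that is the treewidth.

Treewidth 2.
Bags: B1 = {a, c, d}  B2 = {a, b, d}
Tree: B1–B2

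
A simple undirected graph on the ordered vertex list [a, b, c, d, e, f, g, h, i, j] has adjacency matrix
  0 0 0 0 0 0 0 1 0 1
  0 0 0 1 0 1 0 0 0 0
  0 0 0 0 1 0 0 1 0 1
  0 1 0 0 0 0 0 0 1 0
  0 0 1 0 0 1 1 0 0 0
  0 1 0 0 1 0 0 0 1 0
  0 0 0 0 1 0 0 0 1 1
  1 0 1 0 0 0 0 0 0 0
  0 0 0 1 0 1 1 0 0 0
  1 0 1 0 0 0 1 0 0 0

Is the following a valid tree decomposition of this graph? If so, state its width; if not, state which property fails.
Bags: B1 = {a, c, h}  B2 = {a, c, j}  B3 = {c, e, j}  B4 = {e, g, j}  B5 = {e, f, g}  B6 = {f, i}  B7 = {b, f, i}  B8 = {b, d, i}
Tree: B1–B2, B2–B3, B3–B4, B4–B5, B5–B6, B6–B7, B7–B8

No — edge (g,i) lies in no bag.

A tree decomposition must satisfy three properties: every vertex lies in some bag; for every edge, both endpoints lie together in some bag; and for every vertex, the bags containing it form a connected subtree. Here edge (g,i) lies in no bag, so the decomposition is invalid.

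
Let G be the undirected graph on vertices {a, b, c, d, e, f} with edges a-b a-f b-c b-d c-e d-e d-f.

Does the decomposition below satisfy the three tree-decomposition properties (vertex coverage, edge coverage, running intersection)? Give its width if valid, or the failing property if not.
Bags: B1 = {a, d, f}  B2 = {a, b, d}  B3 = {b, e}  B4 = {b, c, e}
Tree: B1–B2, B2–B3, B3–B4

No — edge (d,e) lies in no bag.

A tree decomposition must satisfy three properties: every vertex lies in some bag; for every edge, both endpoints lie together in some bag; and for every vertex, the bags containing it form a connected subtree. Here edge (d,e) lies in no bag, so the decomposition is invalid.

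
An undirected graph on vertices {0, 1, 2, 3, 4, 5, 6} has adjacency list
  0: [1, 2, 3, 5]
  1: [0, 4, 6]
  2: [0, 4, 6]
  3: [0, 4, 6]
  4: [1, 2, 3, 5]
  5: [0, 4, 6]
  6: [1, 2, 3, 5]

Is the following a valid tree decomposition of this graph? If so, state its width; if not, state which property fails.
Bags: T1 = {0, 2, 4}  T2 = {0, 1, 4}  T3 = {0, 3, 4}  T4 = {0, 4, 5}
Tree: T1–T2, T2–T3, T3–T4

A tree decomposition must satisfy three properties: every vertex lies in some bag; for every edge, both endpoints lie together in some bag; and for every vertex, the bags containing it form a connected subtree. Here vertex 6 appears in no bag, so the decomposition is invalid.

No — vertex 6 appears in no bag.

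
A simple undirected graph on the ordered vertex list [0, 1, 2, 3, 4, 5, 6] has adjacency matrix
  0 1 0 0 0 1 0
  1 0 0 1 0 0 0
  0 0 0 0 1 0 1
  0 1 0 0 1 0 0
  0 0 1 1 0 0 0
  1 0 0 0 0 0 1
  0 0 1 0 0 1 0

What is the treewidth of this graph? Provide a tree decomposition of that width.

Treewidth 2.
One such decomposition:
Bags: B1 = {0, 5, 6}  B2 = {0, 1, 6}  B3 = {1, 3, 6}  B4 = {3, 4, 6}  B5 = {2, 4, 6}
Tree: B1–B2, B2–B3, B3–B4, B4–B5

The largest bag has 3 vertices, giving width 2; this decomposition certifies tw(G) ≤ 2. Since 6–5–0–1–3–4–2–6 is a cycle in G, G is not acyclic. Forests are exactly the graphs of treewidth ≤ 1, so tw(G) ≥ 2. Combining the bounds, tw(G) = 2.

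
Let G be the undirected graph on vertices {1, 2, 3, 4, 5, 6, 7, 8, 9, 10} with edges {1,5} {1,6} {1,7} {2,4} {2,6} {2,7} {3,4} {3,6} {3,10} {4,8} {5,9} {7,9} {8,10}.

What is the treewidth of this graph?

2

A width-2 tree decomposition is:
Bags: B1 = {5, 7, 9}  B2 = {1, 5, 7}  B3 = {1, 2, 7}  B4 = {1, 2, 6}  B5 = {2, 4, 6}  B6 = {3, 4, 6}  B7 = {3, 4, 8}  B8 = {3, 8, 10}
Tree: B1–B2, B2–B3, B3–B4, B4–B5, B5–B6, B6–B7, B7–B8
The largest bag has 3 vertices, giving width 2; this decomposition certifies tw(G) ≤ 2. For the lower bound, G contains the cycle 9–5–1–7–9, so G is not a forest; only forests have treewidth ≤ 1, hence tw(G) ≥ 2. Therefore the treewidth is 2.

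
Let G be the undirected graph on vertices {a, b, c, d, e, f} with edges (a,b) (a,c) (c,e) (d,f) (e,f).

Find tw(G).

1

A width-1 tree decomposition is:
Bags: B1 = {a, b}  B2 = {a, c}  B3 = {c, e}  B4 = {e, f}  B5 = {d, f}
Tree: B1–B2, B2–B3, B3–B4, B4–B5
The largest bag has 2 vertices, giving width 1; this decomposition certifies tw(G) ≤ 1. G has an edge, so its treewidth is at least 1. Combining the bounds, tw(G) = 1.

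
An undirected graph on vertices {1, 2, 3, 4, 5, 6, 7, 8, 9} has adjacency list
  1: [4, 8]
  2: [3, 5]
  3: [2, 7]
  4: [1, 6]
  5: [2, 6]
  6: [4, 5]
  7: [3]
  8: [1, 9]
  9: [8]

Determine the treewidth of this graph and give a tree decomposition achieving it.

Treewidth 1.
One such decomposition:
Bags: B1 = {3, 7}  B2 = {2, 3}  B3 = {2, 5}  B4 = {5, 6}  B5 = {4, 6}  B6 = {1, 4}  B7 = {1, 8}  B8 = {8, 9}
Tree: B1–B2, B2–B3, B3–B4, B4–B5, B5–B6, B6–B7, B7–B8

Every bag has size at most 2, so the width is 2 − 1 = 1 and tw(G) ≤ 1. Since G has at least one edge (e.g. 7–3), it is not an edgeless graph, so tw(G) ≥ 1. Hence tw(G) = 1 exactly.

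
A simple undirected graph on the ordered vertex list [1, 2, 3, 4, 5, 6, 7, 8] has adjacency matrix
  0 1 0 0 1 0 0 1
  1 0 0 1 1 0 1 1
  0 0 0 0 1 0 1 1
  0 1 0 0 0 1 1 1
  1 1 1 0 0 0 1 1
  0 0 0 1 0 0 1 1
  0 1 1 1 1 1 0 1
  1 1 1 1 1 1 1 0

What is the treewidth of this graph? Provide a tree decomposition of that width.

Each bag holds 4 vertices, so the decomposition has width 3, which upper-bounds the treewidth. On the other hand G contains the 4-clique {1, 2, 5, 8}. A clique must lie in a single bag of any decomposition, so no decomposition can have width below 3. Combining the bounds, tw(G) = 3.

Treewidth 3.
One such decomposition:
Bags: B1 = {2, 5, 7, 8}  B2 = {1, 2, 5, 8}  B3 = {2, 4, 7, 8}  B4 = {3, 5, 7, 8}  B5 = {4, 6, 7, 8}
Tree: B1–B2, B1–B3, B1–B4, B3–B5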